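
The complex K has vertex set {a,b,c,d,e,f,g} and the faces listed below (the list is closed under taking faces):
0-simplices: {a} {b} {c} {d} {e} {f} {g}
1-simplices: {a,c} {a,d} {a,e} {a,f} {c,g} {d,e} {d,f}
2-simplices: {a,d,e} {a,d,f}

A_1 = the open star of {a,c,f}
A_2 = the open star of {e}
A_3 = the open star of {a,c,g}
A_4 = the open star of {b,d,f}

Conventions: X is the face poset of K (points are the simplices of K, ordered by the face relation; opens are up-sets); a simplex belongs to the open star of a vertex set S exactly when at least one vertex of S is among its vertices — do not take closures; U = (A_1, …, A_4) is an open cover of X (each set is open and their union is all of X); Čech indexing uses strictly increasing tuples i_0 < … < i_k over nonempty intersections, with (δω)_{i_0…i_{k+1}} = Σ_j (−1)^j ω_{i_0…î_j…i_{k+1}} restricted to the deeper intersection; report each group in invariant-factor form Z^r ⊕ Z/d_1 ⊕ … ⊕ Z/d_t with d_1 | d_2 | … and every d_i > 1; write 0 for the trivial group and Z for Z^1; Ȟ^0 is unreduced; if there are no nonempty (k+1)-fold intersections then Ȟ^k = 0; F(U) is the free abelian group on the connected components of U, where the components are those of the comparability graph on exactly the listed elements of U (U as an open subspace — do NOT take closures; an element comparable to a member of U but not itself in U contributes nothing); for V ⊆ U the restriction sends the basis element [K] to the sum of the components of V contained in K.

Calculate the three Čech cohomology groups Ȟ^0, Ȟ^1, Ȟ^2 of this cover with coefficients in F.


Ȟ^0 ≅ Z^2; Ȟ^1 ≅ 0; Ȟ^2 ≅ 0

nerve of the cover:
  A1={{a},{c},{f},{a,c},{a,d},{a,e},{a,f},{c,g},{d,f},{a,d,e},{a,d,f}} A2={{e},{a,e},{d,e},{a,d,e}} A3={{a},{c},{g},{a,c},{a,d},{a,e},{a,f},{c,g},{a,d,e},{a,d,f}} A4={{b},{d},{f},{a,d},{a,f},{d,e},{d,f},{a,d,e},{a,d,f}}
  A12={{a,e},{a,d,e}} A13={{a},{c},{a,c},{a,d},{a,e},{a,f},{c,g},{a,d,e},{a,d,f}} A14={{f},{a,d},{a,f},{d,f},{a,d,e},{a,d,f}} A23={{a,e},{a,d,e}} A24={{d,e},{a,d,e}} A34={{a,d},{a,f},{a,d,e},{a,d,f}}
  A123={{a,e},{a,d,e}} A124={{a,d,e}} A134={{a,d},{a,f},{a,d,e},{a,d,f}} A234={{a,d,e}}
  A1234={{a,d,e}}
components per intersection:
  A1: {{a},{c},{f},{a,c},{a,d},{a,e},{a,f},{c,g},{d,f},{a,d,e},{a,d,f}}
  A2: {{e},{a,e},{d,e},{a,d,e}}
  A3: {{a},{c},{g},{a,c},{a,d},{a,e},{a,f},{c,g},{a,d,e},{a,d,f}}
  A4: {{b}} {{d},{f},{a,d},{a,f},{d,e},{d,f},{a,d,e},{a,d,f}}
  A12: {{a,e},{a,d,e}}
  A13: {{a},{c},{a,c},{a,d},{a,e},{a,f},{c,g},{a,d,e},{a,d,f}}
  A14: {{f},{a,d},{a,f},{d,f},{a,d,e},{a,d,f}}
  A23: {{a,e},{a,d,e}}
  A24: {{d,e},{a,d,e}}
  A34: {{a,d},{a,f},{a,d,e},{a,d,f}}
  A123: {{a,e},{a,d,e}}
  A124: {{a,d,e}}
  A134: {{a,d},{a,f},{a,d,e},{a,d,f}}
  A234: {{a,d,e}}
  A1234: {{a,d,e}}
C dims 5,6,4,1; δ0: rk 3, SNF 1^3; δ1: rk 3, SNF 1^3; δ2: rk 1, SNF 1^1
Ȟ^0 = (5 − 3) − 0 = 2, so Ȟ^0 ≅ Z^2
Ȟ^1 = (6 − 3) − 3 = 0, so Ȟ^1 ≅ 0
Ȟ^2 = (4 − 1) − 3 = 0, so Ȟ^2 ≅ 0


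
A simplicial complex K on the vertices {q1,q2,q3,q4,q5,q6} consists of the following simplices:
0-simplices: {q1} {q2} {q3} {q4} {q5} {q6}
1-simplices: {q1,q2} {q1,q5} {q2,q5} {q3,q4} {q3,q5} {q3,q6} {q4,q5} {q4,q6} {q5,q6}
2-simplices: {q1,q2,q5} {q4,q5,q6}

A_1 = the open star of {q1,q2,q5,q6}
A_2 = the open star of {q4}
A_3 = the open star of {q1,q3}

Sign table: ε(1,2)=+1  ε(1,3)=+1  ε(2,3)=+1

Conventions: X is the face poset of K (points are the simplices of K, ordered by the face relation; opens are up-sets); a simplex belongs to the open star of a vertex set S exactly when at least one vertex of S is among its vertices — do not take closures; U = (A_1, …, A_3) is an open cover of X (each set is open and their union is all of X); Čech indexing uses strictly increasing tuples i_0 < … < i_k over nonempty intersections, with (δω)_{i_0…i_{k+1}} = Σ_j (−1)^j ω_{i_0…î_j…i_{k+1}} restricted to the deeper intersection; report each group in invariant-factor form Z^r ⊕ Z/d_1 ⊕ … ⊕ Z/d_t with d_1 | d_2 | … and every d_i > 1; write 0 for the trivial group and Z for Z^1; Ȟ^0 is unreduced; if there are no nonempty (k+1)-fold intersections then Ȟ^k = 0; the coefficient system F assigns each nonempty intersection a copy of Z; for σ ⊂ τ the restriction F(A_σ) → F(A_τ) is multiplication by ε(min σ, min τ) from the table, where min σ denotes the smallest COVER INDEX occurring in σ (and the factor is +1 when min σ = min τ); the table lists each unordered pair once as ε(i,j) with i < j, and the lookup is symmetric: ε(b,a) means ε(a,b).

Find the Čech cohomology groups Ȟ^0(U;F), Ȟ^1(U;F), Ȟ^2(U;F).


nonempty overlaps:
  A1={{q1},{q2},{q5},{q6},{q1,q2},{q1,q5},{q2,q5},{q3,q5},{q3,q6},{q4,q5},{q4,q6},{q5,q6},{q1,q2,q5},{q4,q5,q6}} A2={{q4},{q3,q4},{q4,q5},{q4,q6},{q4,q5,q6}} A3={{q1},{q3},{q1,q2},{q1,q5},{q3,q4},{q3,q5},{q3,q6},{q1,q2,q5}}
  A12={{q4,q5},{q4,q6},{q4,q5,q6}} A13={{q1},{q1,q2},{q1,q5},{q3,q5},{q3,q6},{q1,q2,q5}} A23={{q3,q4}}
C dims 3,3; δ0: rk 2, SNF 1^2
degree 0: 3−2−0 = 1 → Ȟ^0 ≅ Z
degree 1: 3−0−2 = 1 → Ȟ^1 ≅ Z
degree 2: 0−0−0 = 0 → Ȟ^2 ≅ 0

Ȟ^0 ≅ Z, Ȟ^1 ≅ Z, Ȟ^2 ≅ 0


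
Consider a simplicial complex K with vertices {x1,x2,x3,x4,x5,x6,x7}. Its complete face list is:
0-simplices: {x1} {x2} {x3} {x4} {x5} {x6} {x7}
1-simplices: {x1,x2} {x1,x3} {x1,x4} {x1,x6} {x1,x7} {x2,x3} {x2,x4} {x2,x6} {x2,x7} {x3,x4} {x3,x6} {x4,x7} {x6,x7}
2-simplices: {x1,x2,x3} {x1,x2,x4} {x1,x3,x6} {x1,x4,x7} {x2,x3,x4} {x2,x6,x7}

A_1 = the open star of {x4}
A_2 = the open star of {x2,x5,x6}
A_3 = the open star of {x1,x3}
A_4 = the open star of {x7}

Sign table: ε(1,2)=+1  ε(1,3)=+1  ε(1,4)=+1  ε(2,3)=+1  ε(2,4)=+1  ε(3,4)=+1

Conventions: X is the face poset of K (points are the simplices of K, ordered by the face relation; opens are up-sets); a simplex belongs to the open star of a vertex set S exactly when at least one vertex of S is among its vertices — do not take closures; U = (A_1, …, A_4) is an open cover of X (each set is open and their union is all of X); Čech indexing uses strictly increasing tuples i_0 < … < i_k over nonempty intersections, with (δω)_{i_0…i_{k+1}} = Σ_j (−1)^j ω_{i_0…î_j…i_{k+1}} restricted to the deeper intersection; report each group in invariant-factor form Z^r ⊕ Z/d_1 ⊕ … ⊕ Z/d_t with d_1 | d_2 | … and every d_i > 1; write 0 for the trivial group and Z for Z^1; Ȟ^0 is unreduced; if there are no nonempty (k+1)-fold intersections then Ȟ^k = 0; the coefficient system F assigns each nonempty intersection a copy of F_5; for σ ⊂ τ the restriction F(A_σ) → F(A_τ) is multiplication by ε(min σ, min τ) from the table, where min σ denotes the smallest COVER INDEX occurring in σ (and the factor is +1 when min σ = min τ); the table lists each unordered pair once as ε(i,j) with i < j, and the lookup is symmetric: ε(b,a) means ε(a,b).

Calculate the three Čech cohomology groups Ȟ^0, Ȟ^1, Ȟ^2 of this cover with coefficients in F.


Ȟ^0(U;F) ≅ Z/5; Ȟ^1(U;F) ≅ Z/5; Ȟ^2(U;F) ≅ 0

nerve of the cover:
  A1={{x4},{x1,x4},{x2,x4},{x3,x4},{x4,x7},{x1,x2,x4},{x1,x4,x7},{x2,x3,x4}} A2={{x2},{x5},{x6},{x1,x2},{x1,x6},{x2,x3},{x2,x4},{x2,x6},{x2,x7},{x3,x6},{x6,x7},{x1,x2,x3},{x1,x2,x4},{x1,x3,x6},{x2,x3,x4},{x2,x6,x7}} A3={{x1},{x3},{x1,x2},{x1,x3},{x1,x4},{x1,x6},{x1,x7},{x2,x3},{x3,x4},{x3,x6},{x1,x2,x3},{x1,x2,x4},{x1,x3,x6},{x1,x4,x7},{x2,x3,x4}} A4={{x7},{x1,x7},{x2,x7},{x4,x7},{x6,x7},{x1,x4,x7},{x2,x6,x7}}
  A12={{x2,x4},{x1,x2,x4},{x2,x3,x4}} A13={{x1,x4},{x3,x4},{x1,x2,x4},{x1,x4,x7},{x2,x3,x4}} A14={{x4,x7},{x1,x4,x7}} A23={{x1,x2},{x1,x6},{x2,x3},{x3,x6},{x1,x2,x3},{x1,x2,x4},{x1,x3,x6},{x2,x3,x4}} A24={{x2,x7},{x6,x7},{x2,x6,x7}} A34={{x1,x7},{x1,x4,x7}}
  A123={{x1,x2,x4},{x2,x3,x4}} A134={{x1,x4,x7}}
C dims 4,6,2; δ0: rk_F5 3; δ1: rk_F5 2
Ȟ^0 = (4 − 3) − 0 = 1, so Ȟ^0 ≅ Z/5
Ȟ^1 = (6 − 2) − 3 = 1, so Ȟ^1 ≅ Z/5
Ȟ^2 = (2 − 0) − 2 = 0, so Ȟ^2 ≅ 0


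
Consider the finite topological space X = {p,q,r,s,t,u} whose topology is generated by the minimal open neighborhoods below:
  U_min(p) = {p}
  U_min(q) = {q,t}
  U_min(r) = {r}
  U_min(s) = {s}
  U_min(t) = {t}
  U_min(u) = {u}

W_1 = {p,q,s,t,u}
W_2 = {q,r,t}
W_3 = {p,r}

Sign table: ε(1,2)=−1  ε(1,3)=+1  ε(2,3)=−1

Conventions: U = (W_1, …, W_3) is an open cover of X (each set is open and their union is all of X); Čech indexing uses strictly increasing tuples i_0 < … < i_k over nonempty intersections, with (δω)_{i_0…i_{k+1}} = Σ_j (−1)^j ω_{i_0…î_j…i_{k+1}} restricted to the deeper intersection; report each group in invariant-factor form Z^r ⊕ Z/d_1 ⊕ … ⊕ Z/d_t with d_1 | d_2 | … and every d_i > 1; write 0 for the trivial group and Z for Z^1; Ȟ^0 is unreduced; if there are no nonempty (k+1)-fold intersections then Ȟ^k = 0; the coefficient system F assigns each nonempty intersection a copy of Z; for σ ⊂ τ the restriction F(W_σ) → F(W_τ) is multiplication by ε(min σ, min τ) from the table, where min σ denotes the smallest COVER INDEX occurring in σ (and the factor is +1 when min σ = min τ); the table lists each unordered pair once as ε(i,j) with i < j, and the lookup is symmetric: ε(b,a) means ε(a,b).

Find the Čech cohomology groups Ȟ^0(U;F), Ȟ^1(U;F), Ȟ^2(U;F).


intersection data:
  W12={q,t} W13={p} W23={r}
C dims 3,3; δ0: rk 2, SNF 1^2
Ȟ^0 = (3 − 2) − 0 = 1, so Ȟ^0 ≅ Z
Ȟ^1 = (3 − 0) − 2 = 1, so Ȟ^1 ≅ Z
Ȟ^2 = (0 − 0) − 0 = 0, so Ȟ^2 ≅ 0

Ȟ^0(U;F) ≅ Z; Ȟ^1(U;F) ≅ Z; Ȟ^2(U;F) ≅ 0


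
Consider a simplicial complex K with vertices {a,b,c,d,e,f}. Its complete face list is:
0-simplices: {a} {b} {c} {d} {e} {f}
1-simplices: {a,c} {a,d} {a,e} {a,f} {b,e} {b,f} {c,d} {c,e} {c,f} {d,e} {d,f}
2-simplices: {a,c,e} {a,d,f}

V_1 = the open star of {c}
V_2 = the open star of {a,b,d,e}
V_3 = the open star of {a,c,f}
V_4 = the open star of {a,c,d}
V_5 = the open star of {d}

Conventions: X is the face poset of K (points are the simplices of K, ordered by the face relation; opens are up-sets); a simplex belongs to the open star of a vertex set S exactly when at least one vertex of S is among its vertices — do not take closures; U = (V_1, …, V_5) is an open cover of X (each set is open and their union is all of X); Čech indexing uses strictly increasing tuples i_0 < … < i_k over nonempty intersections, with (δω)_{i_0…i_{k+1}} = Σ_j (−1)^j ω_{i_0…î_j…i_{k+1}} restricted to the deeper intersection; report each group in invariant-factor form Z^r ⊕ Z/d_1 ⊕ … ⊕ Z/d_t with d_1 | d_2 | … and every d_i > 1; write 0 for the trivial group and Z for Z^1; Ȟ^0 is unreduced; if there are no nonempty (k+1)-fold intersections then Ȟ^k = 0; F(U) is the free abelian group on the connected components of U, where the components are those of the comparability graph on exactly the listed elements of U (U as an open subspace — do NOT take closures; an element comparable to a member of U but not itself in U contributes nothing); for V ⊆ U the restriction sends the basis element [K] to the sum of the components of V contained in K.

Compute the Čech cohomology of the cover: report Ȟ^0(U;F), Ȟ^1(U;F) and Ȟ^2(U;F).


Ȟ^0(U;F) ≅ Z,  Ȟ^1(U;F) ≅ Z,  Ȟ^2(U;F) ≅ 0

cover nerve:
  V1={{c},{a,c},{c,d},{c,e},{c,f},{a,c,e}} V2={{a},{b},{d},{e},{a,c},{a,d},{a,e},{a,f},{b,e},{b,f},{c,d},{c,e},{d,e},{d,f},{a,c,e},{a,d,f}} V3={{a},{c},{f},{a,c},{a,d},{a,e},{a,f},{b,f},{c,d},{c,e},{c,f},{d,f},{a,c,e},{a,d,f}} V4={{a},{c},{d},{a,c},{a,d},{a,e},{a,f},{c,d},{c,e},{c,f},{d,e},{d,f},{a,c,e},{a,d,f}} V5={{d},{a,d},{c,d},{d,e},{d,f},{a,d,f}}
  V12={{a,c},{c,d},{c,e},{a,c,e}} V13={{c},{a,c},{c,d},{c,e},{c,f},{a,c,e}} V14={{c},{a,c},{c,d},{c,e},{c,f},{a,c,e}} V15={{c,d}} V23={{a},{a,c},{a,d},{a,e},{a,f},{b,f},{c,d},{c,e},{d,f},{a,c,e},{a,d,f}} V24={{a},{d},{a,c},{a,d},{a,e},{a,f},{c,d},{c,e},{d,e},{d,f},{a,c,e},{a,d,f}} V25={{d},{a,d},{c,d},{d,e},{d,f},{a,d,f}} V34={{a},{c},{a,c},{a,d},{a,e},{a,f},{c,d},{c,e},{c,f},{d,f},{a,c,e},{a,d,f}} V35={{a,d},{c,d},{d,f},{a,d,f}} V45={{d},{a,d},{c,d},{d,e},{d,f},{a,d,f}}
  V123={{a,c},{c,d},{c,e},{a,c,e}} V124={{a,c},{c,d},{c,e},{a,c,e}} V125={{c,d}} V134={{c},{a,c},{c,d},{c,e},{c,f},{a,c,e}} V135={{c,d}} V145={{c,d}} V234={{a},{a,c},{a,d},{a,e},{a,f},{c,d},{c,e},{d,f},{a,c,e},{a,d,f}} V235={{a,d},{c,d},{d,f},{a,d,f}} V245={{d},{a,d},{c,d},{d,e},{d,f},{a,d,f}} V345={{a,d},{c,d},{d,f},{a,d,f}}
  V1234={{a,c},{c,d},{c,e},{a,c,e}} V1235={{c,d}} V1245={{c,d}} V1345={{c,d}} V2345={{a,d},{c,d},{d,f},{a,d,f}}
  V12345={{c,d}}
components per intersection:
  V1: {{c},{a,c},{c,d},{c,e},{c,f},{a,c,e}}
  V2: {{a},{b},{d},{e},{a,c},{a,d},{a,e},{a,f},{b,e},{b,f},{c,d},{c,e},{d,e},{d,f},{a,c,e},{a,d,f}}
  V3: {{a},{c},{f},{a,c},{a,d},{a,e},{a,f},{b,f},{c,d},{c,e},{c,f},{d,f},{a,c,e},{a,d,f}}
  V4: {{a},{c},{d},{a,c},{a,d},{a,e},{a,f},{c,d},{c,e},{c,f},{d,e},{d,f},{a,c,e},{a,d,f}}
  V5: {{d},{a,d},{c,d},{d,e},{d,f},{a,d,f}}
  V12: {{a,c},{c,e},{a,c,e}} {{c,d}}
  V13: {{c},{a,c},{c,d},{c,e},{c,f},{a,c,e}}
  V14: {{c},{a,c},{c,d},{c,e},{c,f},{a,c,e}}
  V15: {{c,d}}
  V23: {{a},{a,c},{a,d},{a,e},{a,f},{c,e},{d,f},{a,c,e},{a,d,f}} {{b,f}} {{c,d}}
  V24: {{a},{d},{a,c},{a,d},{a,e},{a,f},{c,d},{c,e},{d,e},{d,f},{a,c,e},{a,d,f}}
  V25: {{d},{a,d},{c,d},{d,e},{d,f},{a,d,f}}
  V34: {{a},{c},{a,c},{a,d},{a,e},{a,f},{c,d},{c,e},{c,f},{d,f},{a,c,e},{a,d,f}}
  V35: {{a,d},{d,f},{a,d,f}} {{c,d}}
  V45: {{d},{a,d},{c,d},{d,e},{d,f},{a,d,f}}
  V123: {{a,c},{c,e},{a,c,e}} {{c,d}}
  V124: {{a,c},{c,e},{a,c,e}} {{c,d}}
  V125: {{c,d}}
  V134: {{c},{a,c},{c,d},{c,e},{c,f},{a,c,e}}
  V135: {{c,d}}
  V145: {{c,d}}
  V234: {{a},{a,c},{a,d},{a,e},{a,f},{c,e},{d,f},{a,c,e},{a,d,f}} {{c,d}}
  V235: {{a,d},{d,f},{a,d,f}} {{c,d}}
  V245: {{d},{a,d},{c,d},{d,e},{d,f},{a,d,f}}
  V345: {{a,d},{d,f},{a,d,f}} {{c,d}}
  V1234: {{a,c},{c,e},{a,c,e}} {{c,d}}
  V1235: {{c,d}}
  V1245: {{c,d}}
  V1345: {{c,d}}
  V2345: {{a,d},{d,f},{a,d,f}} {{c,d}}
  V12345: {{c,d}}
C dims 5,14,15,7; δ0: rk 4, SNF 1^4; δ1: rk 9, SNF 1^9; δ2: rk 6, SNF 1^6
Ȟ^0: (5−4)−0=1 ⇒ Z
Ȟ^1: (14−9)−4=1 ⇒ Z
Ȟ^2: (15−6)−9=0 ⇒ 0


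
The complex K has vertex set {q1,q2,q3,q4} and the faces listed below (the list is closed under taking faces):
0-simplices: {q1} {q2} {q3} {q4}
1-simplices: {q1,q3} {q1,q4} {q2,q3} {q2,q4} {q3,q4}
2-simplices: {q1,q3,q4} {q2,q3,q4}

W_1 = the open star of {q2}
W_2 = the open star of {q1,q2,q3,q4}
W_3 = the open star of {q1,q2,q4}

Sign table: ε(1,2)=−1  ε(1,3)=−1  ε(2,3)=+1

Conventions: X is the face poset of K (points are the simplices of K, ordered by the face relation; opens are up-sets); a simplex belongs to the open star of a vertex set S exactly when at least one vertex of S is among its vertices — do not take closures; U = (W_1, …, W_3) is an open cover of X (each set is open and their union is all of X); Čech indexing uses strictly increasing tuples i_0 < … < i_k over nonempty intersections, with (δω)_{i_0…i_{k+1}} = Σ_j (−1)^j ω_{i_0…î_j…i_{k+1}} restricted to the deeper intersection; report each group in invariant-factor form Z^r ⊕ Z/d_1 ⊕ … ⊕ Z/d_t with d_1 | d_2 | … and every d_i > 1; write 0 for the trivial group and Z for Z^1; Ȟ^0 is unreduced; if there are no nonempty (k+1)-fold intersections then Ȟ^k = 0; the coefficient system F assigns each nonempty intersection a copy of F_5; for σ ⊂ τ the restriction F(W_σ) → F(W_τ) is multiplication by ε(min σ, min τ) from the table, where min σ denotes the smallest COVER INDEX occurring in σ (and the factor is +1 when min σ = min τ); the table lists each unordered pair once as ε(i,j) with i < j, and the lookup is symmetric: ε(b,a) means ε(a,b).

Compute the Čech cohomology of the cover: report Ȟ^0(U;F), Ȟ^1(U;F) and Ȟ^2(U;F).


Ȟ^0 = Z/5; Ȟ^1 = 0; Ȟ^2 = 0

nonempty overlaps:
  W1={{q2},{q2,q3},{q2,q4},{q2,q3,q4}} W2={{q1},{q2},{q3},{q4},{q1,q3},{q1,q4},{q2,q3},{q2,q4},{q3,q4},{q1,q3,q4},{q2,q3,q4}} W3={{q1},{q2},{q4},{q1,q3},{q1,q4},{q2,q3},{q2,q4},{q3,q4},{q1,q3,q4},{q2,q3,q4}}
  W12={{q2},{q2,q3},{q2,q4},{q2,q3,q4}} W13={{q2},{q2,q3},{q2,q4},{q2,q3,q4}} W23={{q1},{q2},{q4},{q1,q3},{q1,q4},{q2,q3},{q2,q4},{q3,q4},{q1,q3,q4},{q2,q3,q4}}
  W123={{q2},{q2,q3},{q2,q4},{q2,q3,q4}}
C dims 3,3,1; δ0: rk_F5 2; δ1: rk_F5 1
degree 0: 3−2−0 = 1 → Ȟ^0 ≅ Z/5
degree 1: 3−1−2 = 0 → Ȟ^1 ≅ 0
degree 2: 1−0−1 = 0 → Ȟ^2 ≅ 0


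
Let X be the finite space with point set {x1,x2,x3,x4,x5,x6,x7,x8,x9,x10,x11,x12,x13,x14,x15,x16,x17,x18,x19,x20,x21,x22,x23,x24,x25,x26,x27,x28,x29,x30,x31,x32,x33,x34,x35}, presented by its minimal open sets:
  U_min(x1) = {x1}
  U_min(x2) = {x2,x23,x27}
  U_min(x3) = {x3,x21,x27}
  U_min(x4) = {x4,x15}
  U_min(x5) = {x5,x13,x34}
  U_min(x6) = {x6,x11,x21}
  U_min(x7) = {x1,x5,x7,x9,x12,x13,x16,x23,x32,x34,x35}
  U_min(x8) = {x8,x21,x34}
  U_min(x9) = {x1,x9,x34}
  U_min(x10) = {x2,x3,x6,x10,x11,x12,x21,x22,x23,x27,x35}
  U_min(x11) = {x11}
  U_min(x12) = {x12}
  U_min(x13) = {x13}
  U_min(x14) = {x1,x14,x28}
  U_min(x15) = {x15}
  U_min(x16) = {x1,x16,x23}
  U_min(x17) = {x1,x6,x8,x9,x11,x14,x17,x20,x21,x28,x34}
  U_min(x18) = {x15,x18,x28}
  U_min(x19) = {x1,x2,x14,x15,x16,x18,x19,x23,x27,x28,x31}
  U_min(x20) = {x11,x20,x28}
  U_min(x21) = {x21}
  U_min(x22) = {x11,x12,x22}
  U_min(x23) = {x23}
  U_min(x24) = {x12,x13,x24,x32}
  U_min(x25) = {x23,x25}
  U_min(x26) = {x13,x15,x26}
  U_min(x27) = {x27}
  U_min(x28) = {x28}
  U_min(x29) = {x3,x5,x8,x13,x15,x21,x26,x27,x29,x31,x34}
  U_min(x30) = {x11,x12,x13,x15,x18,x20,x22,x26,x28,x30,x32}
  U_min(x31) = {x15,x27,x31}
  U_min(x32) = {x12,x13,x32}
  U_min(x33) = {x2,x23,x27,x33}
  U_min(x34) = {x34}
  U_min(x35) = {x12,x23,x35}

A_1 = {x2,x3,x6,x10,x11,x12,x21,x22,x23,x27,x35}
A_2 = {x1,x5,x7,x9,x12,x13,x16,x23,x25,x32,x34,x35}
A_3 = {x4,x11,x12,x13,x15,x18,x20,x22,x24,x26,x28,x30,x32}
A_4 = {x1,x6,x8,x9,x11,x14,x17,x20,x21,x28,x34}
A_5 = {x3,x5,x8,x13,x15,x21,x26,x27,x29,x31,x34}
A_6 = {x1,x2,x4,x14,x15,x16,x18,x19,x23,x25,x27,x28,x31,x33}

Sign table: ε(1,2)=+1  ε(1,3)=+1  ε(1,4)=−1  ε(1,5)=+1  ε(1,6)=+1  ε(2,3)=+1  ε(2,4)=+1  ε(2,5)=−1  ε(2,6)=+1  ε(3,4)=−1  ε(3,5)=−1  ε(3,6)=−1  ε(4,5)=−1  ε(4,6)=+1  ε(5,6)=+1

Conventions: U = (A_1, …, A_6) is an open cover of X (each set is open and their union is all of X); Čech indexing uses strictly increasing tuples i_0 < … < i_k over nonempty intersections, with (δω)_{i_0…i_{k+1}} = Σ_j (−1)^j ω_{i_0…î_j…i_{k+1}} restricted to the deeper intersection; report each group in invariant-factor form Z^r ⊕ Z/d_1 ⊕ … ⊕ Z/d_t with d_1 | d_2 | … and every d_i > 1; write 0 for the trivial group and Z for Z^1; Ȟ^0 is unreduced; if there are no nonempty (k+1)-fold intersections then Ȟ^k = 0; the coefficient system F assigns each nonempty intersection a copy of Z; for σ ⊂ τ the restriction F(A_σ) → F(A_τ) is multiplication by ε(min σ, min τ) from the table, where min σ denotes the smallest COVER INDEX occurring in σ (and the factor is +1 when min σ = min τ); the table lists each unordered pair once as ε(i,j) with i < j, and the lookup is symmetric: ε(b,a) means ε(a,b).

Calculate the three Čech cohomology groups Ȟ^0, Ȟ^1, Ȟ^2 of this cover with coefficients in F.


Ȟ^0(U;F) ≅ 0, Ȟ^1(U;F) ≅ Z/2 and Ȟ^2(U;F) ≅ Z

intersection data:
  A12={x12,x23,x35} A13={x11,x12,x22} A14={x6,x11,x21} A15={x3,x21,x27} A16={x2,x23,x27} A23={x12,x13,x32} A24={x1,x9,x34} A25={x5,x13,x34} A26={x1,x16,x23,x25} A34={x11,x20,x28} A35={x13,x15,x26} A36={x4,x15,x18,x28} A45={x8,x21,x34} A46={x1,x14,x28} A56={x15,x27,x31}
  A123={x12} A126={x23} A134={x11} A145={x21} A156={x27} A235={x13} A245={x34} A246={x1} A346={x28} A356={x15}
C dims 6,15,10; δ0: rk 6, SNF 1^5·2; δ1: rk 9, SNF 1^9
Ȟ^0 = (6 − 6) − 0 = 0, so Ȟ^0 ≅ 0
Ȟ^1 = (15 − 9) − 6 = 0 plus torsion [2], so Ȟ^1 ≅ Z/2
Ȟ^2 = (10 − 0) − 9 = 1, so Ȟ^2 ≅ Z


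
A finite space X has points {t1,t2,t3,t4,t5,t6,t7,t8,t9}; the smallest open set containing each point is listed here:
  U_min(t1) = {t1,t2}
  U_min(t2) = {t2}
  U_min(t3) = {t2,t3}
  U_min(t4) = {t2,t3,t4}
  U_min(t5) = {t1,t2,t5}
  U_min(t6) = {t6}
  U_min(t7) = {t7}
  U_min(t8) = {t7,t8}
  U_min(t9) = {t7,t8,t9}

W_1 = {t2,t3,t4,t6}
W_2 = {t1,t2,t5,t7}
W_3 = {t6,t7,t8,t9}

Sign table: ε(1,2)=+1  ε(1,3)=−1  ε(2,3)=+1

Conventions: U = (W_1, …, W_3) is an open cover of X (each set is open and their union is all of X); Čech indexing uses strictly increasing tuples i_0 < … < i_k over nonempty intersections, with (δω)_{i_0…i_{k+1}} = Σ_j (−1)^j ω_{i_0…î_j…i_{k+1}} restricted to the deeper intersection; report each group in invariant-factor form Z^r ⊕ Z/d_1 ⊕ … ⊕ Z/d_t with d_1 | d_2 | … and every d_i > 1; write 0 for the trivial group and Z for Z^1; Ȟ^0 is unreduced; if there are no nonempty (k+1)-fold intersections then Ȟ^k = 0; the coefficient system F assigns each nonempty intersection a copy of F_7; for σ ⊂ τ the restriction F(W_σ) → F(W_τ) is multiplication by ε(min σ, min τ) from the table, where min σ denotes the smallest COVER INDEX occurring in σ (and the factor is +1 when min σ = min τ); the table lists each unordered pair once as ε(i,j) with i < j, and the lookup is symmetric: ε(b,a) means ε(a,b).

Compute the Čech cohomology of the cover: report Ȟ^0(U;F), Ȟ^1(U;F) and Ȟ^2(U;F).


Ȟ^0 ≅ 0; Ȟ^1 ≅ 0; Ȟ^2 ≅ 0

nonempty intersections:
  W12={t2} W13={t6} W23={t7}
C dims 3,3; δ0: rk_F7 3
Ȟ^0: (3−3)−0=0 ⇒ 0
Ȟ^1: (3−0)−3=0 ⇒ 0
Ȟ^2: (0−0)−0=0 ⇒ 0


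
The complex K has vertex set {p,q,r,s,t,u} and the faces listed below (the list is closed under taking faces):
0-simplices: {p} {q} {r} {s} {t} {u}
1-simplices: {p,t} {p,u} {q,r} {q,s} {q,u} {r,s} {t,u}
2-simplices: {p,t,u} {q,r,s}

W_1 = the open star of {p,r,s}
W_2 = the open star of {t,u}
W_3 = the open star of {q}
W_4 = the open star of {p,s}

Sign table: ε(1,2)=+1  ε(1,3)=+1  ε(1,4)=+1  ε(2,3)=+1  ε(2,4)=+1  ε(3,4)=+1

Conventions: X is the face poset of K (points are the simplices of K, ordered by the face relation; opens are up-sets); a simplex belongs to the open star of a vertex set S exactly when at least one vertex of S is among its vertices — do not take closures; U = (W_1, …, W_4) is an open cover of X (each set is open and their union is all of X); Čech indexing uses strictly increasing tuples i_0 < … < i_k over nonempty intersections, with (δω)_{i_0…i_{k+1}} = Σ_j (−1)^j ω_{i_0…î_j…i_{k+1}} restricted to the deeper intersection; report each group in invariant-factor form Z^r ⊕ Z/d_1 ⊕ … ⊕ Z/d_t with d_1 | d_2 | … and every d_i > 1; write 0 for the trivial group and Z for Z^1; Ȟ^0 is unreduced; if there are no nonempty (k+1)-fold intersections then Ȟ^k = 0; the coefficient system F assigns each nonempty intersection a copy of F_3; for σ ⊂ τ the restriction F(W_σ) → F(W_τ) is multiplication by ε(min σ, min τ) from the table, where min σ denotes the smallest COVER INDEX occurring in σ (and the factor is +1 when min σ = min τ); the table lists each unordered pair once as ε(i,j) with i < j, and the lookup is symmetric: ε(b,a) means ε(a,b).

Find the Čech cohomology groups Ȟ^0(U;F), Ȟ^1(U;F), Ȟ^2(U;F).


Ȟ^0(U;F) ≅ Z/3; Ȟ^1(U;F) ≅ Z/3; Ȟ^2(U;F) ≅ 0

intersection data:
  W1={{p},{r},{s},{p,t},{p,u},{q,r},{q,s},{r,s},{p,t,u},{q,r,s}} W2={{t},{u},{p,t},{p,u},{q,u},{t,u},{p,t,u}} W3={{q},{q,r},{q,s},{q,u},{q,r,s}} W4={{p},{s},{p,t},{p,u},{q,s},{r,s},{p,t,u},{q,r,s}}
  W12={{p,t},{p,u},{p,t,u}} W13={{q,r},{q,s},{q,r,s}} W14={{p},{s},{p,t},{p,u},{q,s},{r,s},{p,t,u},{q,r,s}} W23={{q,u}} W24={{p,t},{p,u},{p,t,u}} W34={{q,s},{q,r,s}}
  W124={{p,t},{p,u},{p,t,u}} W134={{q,s},{q,r,s}}
C dims 4,6,2; δ0: rk_F3 3; δ1: rk_F3 2
Ȟ^0 = (4 − 3) − 0 = 1, so Ȟ^0 ≅ Z/3
Ȟ^1 = (6 − 2) − 3 = 1, so Ȟ^1 ≅ Z/3
Ȟ^2 = (2 − 0) − 2 = 0, so Ȟ^2 ≅ 0


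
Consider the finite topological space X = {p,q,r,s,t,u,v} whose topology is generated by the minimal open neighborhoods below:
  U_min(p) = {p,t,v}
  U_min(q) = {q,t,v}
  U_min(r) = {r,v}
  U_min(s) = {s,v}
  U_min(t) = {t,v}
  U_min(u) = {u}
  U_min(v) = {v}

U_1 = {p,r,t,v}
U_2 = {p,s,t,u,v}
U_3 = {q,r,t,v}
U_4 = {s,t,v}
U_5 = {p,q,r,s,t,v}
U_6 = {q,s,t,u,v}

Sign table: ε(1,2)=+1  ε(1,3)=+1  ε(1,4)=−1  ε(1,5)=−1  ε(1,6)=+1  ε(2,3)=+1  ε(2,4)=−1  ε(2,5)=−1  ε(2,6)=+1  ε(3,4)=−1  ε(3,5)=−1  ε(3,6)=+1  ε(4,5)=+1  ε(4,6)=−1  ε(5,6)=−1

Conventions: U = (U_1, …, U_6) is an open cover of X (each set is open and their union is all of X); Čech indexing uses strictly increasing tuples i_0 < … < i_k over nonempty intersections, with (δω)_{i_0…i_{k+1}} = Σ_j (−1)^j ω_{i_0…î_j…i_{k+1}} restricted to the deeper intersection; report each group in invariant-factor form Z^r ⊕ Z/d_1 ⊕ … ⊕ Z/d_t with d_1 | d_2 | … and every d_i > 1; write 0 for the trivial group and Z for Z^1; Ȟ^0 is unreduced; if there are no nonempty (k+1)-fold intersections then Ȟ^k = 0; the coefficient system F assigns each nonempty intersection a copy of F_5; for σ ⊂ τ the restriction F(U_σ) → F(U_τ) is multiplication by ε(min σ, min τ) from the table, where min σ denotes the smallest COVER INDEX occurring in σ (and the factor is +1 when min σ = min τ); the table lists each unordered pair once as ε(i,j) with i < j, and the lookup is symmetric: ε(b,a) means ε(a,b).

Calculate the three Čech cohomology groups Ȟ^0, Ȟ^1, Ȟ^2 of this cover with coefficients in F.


intersection data:
  U12={p,t,v} U13={r,t,v} U14={t,v} U15={p,r,t,v} U16={t,v} U23={t,v} U24={s,t,v} U25={p,s,t,v} U26={s,t,u,v} U34={t,v} U35={q,r,t,v} U36={q,t,v} U45={s,t,v} U46={s,t,v} U56={q,s,t,v}
  U123={t,v} U124={t,v} U125={p,t,v} U126={t,v} U134={t,v} U135={r,t,v} U136={t,v} U145={t,v} U146={t,v} U156={t,v} U234={t,v} U235={t,v} U236={t,v} U245={s,t,v} U246={s,t,v} U256={s,t,v} U345={t,v} U346={t,v} U356={q,t,v} U456={s,t,v}
  U1234={t,v} U1235={t,v} U1236={t,v} U1245={t,v} U1246={t,v} U1256={t,v} U1345={t,v} U1346={t,v} U1356={t,v} U1456={t,v} U2345={t,v} U2346={t,v} U2356={t,v} U2456={s,t,v} U3456={t,v}
  U12345={t,v} U12346={t,v} U12356={t,v} U12456={t,v} U13456={t,v} U23456={t,v}
  U123456={t,v}
C dims 6,15,20,15; δ0: rk_F5 5; δ1: rk_F5 10; δ2: rk_F5 10
Ȟ^0 = (6 − 5) − 0 = 1, so Ȟ^0 ≅ Z/5
Ȟ^1 = (15 − 10) − 5 = 0, so Ȟ^1 ≅ 0
Ȟ^2 = (20 − 10) − 10 = 0, so Ȟ^2 ≅ 0

Ȟ^0 ≅ Z/5; Ȟ^1 ≅ 0; Ȟ^2 ≅ 0


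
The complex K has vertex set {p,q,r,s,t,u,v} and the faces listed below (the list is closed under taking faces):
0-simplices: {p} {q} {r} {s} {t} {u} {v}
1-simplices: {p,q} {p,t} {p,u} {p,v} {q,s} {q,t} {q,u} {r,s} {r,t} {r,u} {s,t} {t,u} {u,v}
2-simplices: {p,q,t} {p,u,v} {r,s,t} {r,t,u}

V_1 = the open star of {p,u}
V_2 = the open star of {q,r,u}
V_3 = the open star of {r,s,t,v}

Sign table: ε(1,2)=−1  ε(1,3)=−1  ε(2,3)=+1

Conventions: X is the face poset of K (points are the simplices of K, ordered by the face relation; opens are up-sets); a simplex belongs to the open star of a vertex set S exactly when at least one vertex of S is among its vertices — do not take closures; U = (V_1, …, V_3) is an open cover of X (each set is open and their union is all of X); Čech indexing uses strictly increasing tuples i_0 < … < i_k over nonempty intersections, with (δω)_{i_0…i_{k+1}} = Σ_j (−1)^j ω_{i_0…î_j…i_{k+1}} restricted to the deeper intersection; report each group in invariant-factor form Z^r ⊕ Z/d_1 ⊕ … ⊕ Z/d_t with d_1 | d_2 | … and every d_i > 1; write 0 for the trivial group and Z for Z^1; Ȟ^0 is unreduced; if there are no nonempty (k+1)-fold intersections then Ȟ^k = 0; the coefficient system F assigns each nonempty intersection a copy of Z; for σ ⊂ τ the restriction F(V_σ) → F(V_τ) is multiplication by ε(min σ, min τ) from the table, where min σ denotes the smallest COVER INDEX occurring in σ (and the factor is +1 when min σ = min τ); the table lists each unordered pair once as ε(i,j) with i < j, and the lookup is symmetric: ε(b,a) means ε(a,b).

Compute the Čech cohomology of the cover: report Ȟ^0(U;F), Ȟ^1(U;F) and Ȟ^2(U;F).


nerve of the cover:
  V1={{p},{u},{p,q},{p,t},{p,u},{p,v},{q,u},{r,u},{t,u},{u,v},{p,q,t},{p,u,v},{r,t,u}} V2={{q},{r},{u},{p,q},{p,u},{q,s},{q,t},{q,u},{r,s},{r,t},{r,u},{t,u},{u,v},{p,q,t},{p,u,v},{r,s,t},{r,t,u}} V3={{r},{s},{t},{v},{p,t},{p,v},{q,s},{q,t},{r,s},{r,t},{r,u},{s,t},{t,u},{u,v},{p,q,t},{p,u,v},{r,s,t},{r,t,u}}
  V12={{u},{p,q},{p,u},{q,u},{r,u},{t,u},{u,v},{p,q,t},{p,u,v},{r,t,u}} V13={{p,t},{p,v},{r,u},{t,u},{u,v},{p,q,t},{p,u,v},{r,t,u}} V23={{r},{q,s},{q,t},{r,s},{r,t},{r,u},{t,u},{u,v},{p,q,t},{p,u,v},{r,s,t},{r,t,u}}
  V123={{r,u},{t,u},{u,v},{p,q,t},{p,u,v},{r,t,u}}
C dims 3,3,1; δ0: rk 2, SNF 1^2; δ1: rk 1, SNF 1^1
Ȟ^0 = (3 − 2) − 0 = 1, so Ȟ^0 ≅ Z
Ȟ^1 = (3 − 1) − 2 = 0, so Ȟ^1 ≅ 0
Ȟ^2 = (1 − 0) − 1 = 0, so Ȟ^2 ≅ 0

Ȟ^0(U;F) ≅ Z, Ȟ^1(U;F) ≅ 0, Ȟ^2(U;F) ≅ 0


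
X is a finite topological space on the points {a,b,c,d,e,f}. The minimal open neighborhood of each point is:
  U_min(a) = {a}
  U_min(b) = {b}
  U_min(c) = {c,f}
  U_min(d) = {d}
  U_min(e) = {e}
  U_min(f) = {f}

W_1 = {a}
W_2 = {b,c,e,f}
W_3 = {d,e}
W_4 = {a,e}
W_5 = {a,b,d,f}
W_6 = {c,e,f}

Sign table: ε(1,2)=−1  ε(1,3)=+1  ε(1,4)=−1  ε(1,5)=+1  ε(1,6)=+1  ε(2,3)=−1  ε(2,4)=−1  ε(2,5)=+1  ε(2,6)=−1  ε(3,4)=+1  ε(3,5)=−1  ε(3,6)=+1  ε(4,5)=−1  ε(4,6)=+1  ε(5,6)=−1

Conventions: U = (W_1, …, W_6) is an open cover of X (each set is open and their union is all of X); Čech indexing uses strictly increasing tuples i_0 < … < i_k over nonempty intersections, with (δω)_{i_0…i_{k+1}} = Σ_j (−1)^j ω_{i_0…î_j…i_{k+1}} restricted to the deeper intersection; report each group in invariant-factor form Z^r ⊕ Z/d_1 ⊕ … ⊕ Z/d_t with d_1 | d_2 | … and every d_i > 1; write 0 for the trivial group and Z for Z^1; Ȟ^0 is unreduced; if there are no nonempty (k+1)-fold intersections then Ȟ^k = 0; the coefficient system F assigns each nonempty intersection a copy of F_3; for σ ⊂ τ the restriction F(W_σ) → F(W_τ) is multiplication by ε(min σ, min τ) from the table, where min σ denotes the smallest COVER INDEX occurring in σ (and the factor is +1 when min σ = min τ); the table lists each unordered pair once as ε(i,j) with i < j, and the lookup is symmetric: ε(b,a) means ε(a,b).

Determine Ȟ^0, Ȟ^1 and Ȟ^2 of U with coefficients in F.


nerve of the cover:
  W14={a} W15={a} W23={e} W24={e} W25={b,f} W26={c,e,f} W34={e} W35={d} W36={e} W45={a} W46={e} W56={f}
  W145={a} W234={e} W236={e} W246={e} W256={f} W346={e}
  W2346={e}
C dims 6,12,6,1; δ0: rk_F3 5; δ1: rk_F3 5; δ2: rk_F3 1
Ȟ^0 = (6 − 5) − 0 = 1, so Ȟ^0 ≅ Z/3
Ȟ^1 = (12 − 5) − 5 = 2, so Ȟ^1 ≅ Z/3 ⊕ Z/3
Ȟ^2 = (6 − 1) − 5 = 0, so Ȟ^2 ≅ 0

Ȟ^0(U;F) ≅ Z/3, Ȟ^1(U;F) ≅ Z/3 ⊕ Z/3 and Ȟ^2(U;F) ≅ 0


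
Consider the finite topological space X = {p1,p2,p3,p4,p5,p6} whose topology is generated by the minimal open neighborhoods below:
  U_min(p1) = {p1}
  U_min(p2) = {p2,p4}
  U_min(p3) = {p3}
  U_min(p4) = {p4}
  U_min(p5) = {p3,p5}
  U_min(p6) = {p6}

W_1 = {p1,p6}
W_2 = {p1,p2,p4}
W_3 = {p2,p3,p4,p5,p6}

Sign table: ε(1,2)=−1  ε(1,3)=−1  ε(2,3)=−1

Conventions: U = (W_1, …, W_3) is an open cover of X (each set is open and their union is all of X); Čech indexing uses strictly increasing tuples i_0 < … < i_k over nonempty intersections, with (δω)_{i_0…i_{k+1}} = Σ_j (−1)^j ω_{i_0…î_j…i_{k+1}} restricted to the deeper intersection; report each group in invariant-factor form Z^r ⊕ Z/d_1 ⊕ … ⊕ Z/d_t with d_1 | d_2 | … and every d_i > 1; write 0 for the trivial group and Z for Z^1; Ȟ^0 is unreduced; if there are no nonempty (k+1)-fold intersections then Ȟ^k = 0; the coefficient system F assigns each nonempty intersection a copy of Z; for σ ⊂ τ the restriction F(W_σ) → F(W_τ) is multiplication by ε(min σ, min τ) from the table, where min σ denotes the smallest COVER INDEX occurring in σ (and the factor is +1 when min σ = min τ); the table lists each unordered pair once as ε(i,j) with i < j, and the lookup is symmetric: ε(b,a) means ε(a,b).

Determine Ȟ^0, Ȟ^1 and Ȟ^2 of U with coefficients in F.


intersection data:
  W12={p1} W13={p6} W23={p2,p4}
C dims 3,3; δ0: rk 3, SNF 1^2·2
Ȟ^0 = (3 − 3) − 0 = 0, so Ȟ^0 ≅ 0
Ȟ^1 = (3 − 0) − 3 = 0 plus torsion [2], so Ȟ^1 ≅ Z/2
Ȟ^2 = (0 − 0) − 0 = 0, so Ȟ^2 ≅ 0

Ȟ^0 = 0; Ȟ^1 = Z/2; Ȟ^2 = 0


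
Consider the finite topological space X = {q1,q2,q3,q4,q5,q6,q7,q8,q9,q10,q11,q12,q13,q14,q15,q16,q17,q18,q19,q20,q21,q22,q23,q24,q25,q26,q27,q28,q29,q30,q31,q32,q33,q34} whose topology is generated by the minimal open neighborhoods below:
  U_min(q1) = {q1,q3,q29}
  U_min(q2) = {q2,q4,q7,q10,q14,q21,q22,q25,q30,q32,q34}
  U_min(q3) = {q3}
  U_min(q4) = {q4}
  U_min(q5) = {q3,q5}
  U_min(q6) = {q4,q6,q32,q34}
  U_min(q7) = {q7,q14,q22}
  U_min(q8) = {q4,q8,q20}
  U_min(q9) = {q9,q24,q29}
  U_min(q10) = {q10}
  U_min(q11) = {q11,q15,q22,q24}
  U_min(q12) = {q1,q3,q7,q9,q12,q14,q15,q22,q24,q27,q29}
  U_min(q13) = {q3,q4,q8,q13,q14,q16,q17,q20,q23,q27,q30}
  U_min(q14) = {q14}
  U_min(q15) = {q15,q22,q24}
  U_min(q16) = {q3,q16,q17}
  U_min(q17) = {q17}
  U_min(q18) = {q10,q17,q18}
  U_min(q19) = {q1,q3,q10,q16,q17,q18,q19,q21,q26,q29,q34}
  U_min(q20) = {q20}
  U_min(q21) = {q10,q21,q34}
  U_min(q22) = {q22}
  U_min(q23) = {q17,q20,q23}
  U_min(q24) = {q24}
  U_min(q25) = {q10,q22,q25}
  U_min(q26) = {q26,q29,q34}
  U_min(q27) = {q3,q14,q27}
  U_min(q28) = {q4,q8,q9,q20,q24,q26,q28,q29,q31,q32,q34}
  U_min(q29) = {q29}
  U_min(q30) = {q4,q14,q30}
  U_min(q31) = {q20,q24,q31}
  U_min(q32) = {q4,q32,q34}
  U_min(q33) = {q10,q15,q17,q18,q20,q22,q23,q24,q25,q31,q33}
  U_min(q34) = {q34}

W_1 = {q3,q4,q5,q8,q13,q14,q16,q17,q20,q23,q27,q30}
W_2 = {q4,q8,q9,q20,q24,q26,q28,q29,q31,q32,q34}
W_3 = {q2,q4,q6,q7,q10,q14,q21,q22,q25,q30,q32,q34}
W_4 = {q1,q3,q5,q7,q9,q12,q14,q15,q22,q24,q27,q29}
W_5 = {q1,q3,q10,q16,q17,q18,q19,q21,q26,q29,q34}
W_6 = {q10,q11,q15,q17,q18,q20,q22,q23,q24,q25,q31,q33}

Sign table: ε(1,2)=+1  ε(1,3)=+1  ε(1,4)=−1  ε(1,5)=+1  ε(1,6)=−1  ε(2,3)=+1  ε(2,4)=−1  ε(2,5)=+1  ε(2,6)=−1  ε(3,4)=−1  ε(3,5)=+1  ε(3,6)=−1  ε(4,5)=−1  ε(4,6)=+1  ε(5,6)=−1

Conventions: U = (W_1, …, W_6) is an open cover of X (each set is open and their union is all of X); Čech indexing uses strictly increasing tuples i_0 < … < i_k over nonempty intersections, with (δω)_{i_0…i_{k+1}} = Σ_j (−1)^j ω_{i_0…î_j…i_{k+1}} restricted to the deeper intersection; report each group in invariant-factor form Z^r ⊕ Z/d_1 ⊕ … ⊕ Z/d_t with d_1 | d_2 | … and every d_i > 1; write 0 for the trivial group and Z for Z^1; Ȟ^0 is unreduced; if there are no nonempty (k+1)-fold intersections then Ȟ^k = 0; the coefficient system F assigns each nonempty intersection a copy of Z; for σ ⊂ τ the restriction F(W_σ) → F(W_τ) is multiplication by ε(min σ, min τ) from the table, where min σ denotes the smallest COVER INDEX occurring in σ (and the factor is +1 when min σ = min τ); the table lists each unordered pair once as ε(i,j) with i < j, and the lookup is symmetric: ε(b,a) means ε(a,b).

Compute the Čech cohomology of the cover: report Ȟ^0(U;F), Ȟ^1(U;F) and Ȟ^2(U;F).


nerve of the cover:
  W12={q4,q8,q20} W13={q4,q14,q30} W14={q3,q5,q14,q27} W15={q3,q16,q17} W16={q17,q20,q23} W23={q4,q32,q34} W24={q9,q24,q29} W25={q26,q29,q34} W26={q20,q24,q31} W34={q7,q14,q22} W35={q10,q21,q34} W36={q10,q22,q25} W45={q1,q3,q29} W46={q15,q22,q24} W56={q10,q17,q18}
  W123={q4} W126={q20} W134={q14} W145={q3} W156={q17} W235={q34} W245={q29} W246={q24} W346={q22} W356={q10}
C dims 6,15,10; δ0: rk 5, SNF 1^5; δ1: rk 10, SNF 1^9·2
Ȟ^0 = (6 − 5) − 0 = 1, so Ȟ^0 ≅ Z
Ȟ^1 = (15 − 10) − 5 = 0, so Ȟ^1 ≅ 0
Ȟ^2 = (10 − 0) − 10 = 0 plus torsion [2], so Ȟ^2 ≅ Z/2

Ȟ^0 ≅ Z; Ȟ^1 ≅ 0; Ȟ^2 ≅ Z/2


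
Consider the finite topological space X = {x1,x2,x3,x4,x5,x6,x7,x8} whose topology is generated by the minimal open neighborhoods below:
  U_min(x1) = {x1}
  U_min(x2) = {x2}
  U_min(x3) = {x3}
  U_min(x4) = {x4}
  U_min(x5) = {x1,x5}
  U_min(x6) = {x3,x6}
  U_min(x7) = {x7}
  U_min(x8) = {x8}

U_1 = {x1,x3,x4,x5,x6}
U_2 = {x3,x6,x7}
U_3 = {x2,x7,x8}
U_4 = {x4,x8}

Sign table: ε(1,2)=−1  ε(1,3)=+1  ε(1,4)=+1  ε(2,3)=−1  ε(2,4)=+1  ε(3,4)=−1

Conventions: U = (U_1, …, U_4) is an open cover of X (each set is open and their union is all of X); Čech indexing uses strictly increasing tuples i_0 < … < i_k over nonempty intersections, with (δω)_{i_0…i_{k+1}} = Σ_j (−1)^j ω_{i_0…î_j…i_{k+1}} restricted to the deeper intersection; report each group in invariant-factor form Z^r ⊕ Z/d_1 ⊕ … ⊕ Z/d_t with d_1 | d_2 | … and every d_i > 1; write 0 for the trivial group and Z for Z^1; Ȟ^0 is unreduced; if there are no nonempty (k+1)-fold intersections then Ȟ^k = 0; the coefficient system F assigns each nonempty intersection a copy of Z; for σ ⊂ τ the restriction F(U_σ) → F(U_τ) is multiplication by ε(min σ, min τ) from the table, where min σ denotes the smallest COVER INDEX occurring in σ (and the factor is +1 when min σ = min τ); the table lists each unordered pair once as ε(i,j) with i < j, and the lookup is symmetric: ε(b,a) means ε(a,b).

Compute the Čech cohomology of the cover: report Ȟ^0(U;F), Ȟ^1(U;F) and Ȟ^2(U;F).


Ȟ^0 = 0; Ȟ^1 = Z/2; Ȟ^2 = 0

nerve simplices:
  U12={x3,x6} U14={x4} U23={x7} U34={x8}
C dims 4,4; δ0: rk 4, SNF 1^3·2
degree 0: 4−4−0 = 0 → Ȟ^0 ≅ 0
degree 1: 4−0−4 = 0 plus torsion [2] → Ȟ^1 ≅ Z/2
degree 2: 0−0−0 = 0 → Ȟ^2 ≅ 0


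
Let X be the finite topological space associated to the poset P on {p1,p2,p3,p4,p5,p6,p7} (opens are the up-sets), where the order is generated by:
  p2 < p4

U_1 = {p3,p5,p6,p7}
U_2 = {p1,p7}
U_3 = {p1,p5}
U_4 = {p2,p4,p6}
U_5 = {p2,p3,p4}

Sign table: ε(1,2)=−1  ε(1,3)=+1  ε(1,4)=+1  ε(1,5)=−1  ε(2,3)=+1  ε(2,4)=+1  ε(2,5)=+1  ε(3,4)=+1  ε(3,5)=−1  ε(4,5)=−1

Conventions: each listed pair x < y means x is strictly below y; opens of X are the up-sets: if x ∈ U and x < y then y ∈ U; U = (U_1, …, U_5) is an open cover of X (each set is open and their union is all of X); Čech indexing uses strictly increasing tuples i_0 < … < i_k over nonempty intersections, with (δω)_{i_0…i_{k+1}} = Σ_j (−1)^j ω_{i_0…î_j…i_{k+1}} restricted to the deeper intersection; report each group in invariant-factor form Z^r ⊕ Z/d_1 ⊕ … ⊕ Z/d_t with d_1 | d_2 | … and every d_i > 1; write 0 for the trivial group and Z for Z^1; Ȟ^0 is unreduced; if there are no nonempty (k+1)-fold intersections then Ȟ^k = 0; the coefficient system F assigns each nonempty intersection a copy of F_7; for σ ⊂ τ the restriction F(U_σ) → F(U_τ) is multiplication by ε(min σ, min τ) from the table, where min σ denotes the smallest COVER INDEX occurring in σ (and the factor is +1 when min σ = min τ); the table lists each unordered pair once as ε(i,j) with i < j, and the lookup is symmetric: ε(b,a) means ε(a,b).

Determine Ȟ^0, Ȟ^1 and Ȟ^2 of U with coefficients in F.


cover nerve:
  U12={p7} U13={p5} U14={p6} U15={p3} U23={p1} U45={p2,p4}
C dims 5,6; δ0: rk_F7 5
Ȟ^0: (5−5)−0=0 ⇒ 0
Ȟ^1: (6−0)−5=1 ⇒ Z/7
Ȟ^2: (0−0)−0=0 ⇒ 0

Ȟ^0 ≅ 0, Ȟ^1 ≅ Z/7, Ȟ^2 ≅ 0


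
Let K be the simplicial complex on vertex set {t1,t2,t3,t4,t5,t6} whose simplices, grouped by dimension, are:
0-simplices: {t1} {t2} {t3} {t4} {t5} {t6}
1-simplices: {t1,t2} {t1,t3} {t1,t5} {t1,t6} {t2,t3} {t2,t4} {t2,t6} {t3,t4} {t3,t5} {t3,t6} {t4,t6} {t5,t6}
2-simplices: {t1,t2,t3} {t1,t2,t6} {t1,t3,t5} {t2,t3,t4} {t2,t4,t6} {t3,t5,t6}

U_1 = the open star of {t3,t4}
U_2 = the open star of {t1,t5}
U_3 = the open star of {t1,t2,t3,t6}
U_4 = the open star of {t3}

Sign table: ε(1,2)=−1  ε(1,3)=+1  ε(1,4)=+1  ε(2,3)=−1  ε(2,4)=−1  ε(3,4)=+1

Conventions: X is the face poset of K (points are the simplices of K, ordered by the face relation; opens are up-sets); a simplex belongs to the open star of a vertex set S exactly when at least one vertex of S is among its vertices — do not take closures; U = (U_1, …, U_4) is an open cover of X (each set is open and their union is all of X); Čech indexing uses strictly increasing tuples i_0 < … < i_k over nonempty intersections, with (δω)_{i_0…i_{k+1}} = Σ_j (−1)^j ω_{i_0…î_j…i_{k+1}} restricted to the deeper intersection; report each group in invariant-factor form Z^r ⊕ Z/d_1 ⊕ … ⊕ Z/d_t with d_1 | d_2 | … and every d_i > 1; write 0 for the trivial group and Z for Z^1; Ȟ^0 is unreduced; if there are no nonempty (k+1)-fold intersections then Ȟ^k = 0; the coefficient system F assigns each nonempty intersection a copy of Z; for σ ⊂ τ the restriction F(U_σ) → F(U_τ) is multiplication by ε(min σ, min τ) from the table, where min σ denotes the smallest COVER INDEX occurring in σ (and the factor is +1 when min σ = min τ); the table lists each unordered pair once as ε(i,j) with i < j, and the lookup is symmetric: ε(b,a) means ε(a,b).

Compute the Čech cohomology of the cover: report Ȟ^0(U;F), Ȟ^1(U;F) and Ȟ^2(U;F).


Ȟ^0 = Z; Ȟ^1 = 0; Ȟ^2 = 0

cover nerve:
  U1={{t3},{t4},{t1,t3},{t2,t3},{t2,t4},{t3,t4},{t3,t5},{t3,t6},{t4,t6},{t1,t2,t3},{t1,t3,t5},{t2,t3,t4},{t2,t4,t6},{t3,t5,t6}} U2={{t1},{t5},{t1,t2},{t1,t3},{t1,t5},{t1,t6},{t3,t5},{t5,t6},{t1,t2,t3},{t1,t2,t6},{t1,t3,t5},{t3,t5,t6}} U3={{t1},{t2},{t3},{t6},{t1,t2},{t1,t3},{t1,t5},{t1,t6},{t2,t3},{t2,t4},{t2,t6},{t3,t4},{t3,t5},{t3,t6},{t4,t6},{t5,t6},{t1,t2,t3},{t1,t2,t6},{t1,t3,t5},{t2,t3,t4},{t2,t4,t6},{t3,t5,t6}} U4={{t3},{t1,t3},{t2,t3},{t3,t4},{t3,t5},{t3,t6},{t1,t2,t3},{t1,t3,t5},{t2,t3,t4},{t3,t5,t6}}
  U12={{t1,t3},{t3,t5},{t1,t2,t3},{t1,t3,t5},{t3,t5,t6}} U13={{t3},{t1,t3},{t2,t3},{t2,t4},{t3,t4},{t3,t5},{t3,t6},{t4,t6},{t1,t2,t3},{t1,t3,t5},{t2,t3,t4},{t2,t4,t6},{t3,t5,t6}} U14={{t3},{t1,t3},{t2,t3},{t3,t4},{t3,t5},{t3,t6},{t1,t2,t3},{t1,t3,t5},{t2,t3,t4},{t3,t5,t6}} U23={{t1},{t1,t2},{t1,t3},{t1,t5},{t1,t6},{t3,t5},{t5,t6},{t1,t2,t3},{t1,t2,t6},{t1,t3,t5},{t3,t5,t6}} U24={{t1,t3},{t3,t5},{t1,t2,t3},{t1,t3,t5},{t3,t5,t6}} U34={{t3},{t1,t3},{t2,t3},{t3,t4},{t3,t5},{t3,t6},{t1,t2,t3},{t1,t3,t5},{t2,t3,t4},{t3,t5,t6}}
  U123={{t1,t3},{t3,t5},{t1,t2,t3},{t1,t3,t5},{t3,t5,t6}} U124={{t1,t3},{t3,t5},{t1,t2,t3},{t1,t3,t5},{t3,t5,t6}} U134={{t3},{t1,t3},{t2,t3},{t3,t4},{t3,t5},{t3,t6},{t1,t2,t3},{t1,t3,t5},{t2,t3,t4},{t3,t5,t6}} U234={{t1,t3},{t3,t5},{t1,t2,t3},{t1,t3,t5},{t3,t5,t6}}
  U1234={{t1,t3},{t3,t5},{t1,t2,t3},{t1,t3,t5},{t3,t5,t6}}
C dims 4,6,4,1; δ0: rk 3, SNF 1^3; δ1: rk 3, SNF 1^3; δ2: rk 1, SNF 1^1
Ȟ^0: (4−3)−0=1 ⇒ Z
Ȟ^1: (6−3)−3=0 ⇒ 0
Ȟ^2: (4−1)−3=0 ⇒ 0
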